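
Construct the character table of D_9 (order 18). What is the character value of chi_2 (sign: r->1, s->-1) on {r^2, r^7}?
Conjugacy classes: {e} of size 1, {r^1, r^8} of size 2, {r^2, r^7} of size 2, {r^3, r^6} of size 2, {r^4, r^5} of size 2, {s, sr, ..., sr^8} of size 9.
Character table:
  irrep \ class              {e} (size 1)  {r^1, r^8} (size 2)  {r^2, r^7} (size 2)  {r^3, r^6} (size 2)  {r^4, r^5} (size 2)  {s, sr, ..., sr^8} (size 9)
  chi_1 (triv)               1             1                    1                    1                    1                    1                          
  chi_2 (sign: r->1, s->-1)  1             1                    1                    1                    1                    -1                         
  chi_3 (2d, j=1)            2             2*cos(2*pi/9)        2*cos(4*pi/9)        -1                   -2*cos(pi/9)         0                          
  chi_4 (2d, j=2)            2             2*cos(4*pi/9)        -2*cos(pi/9)         -1                   2*cos(2*pi/9)        0                          
  chi_5 (2d, j=3)            2             -1                   -1                   2                    -1                   0                          
  chi_6 (2d, j=4)            2             -2*cos(pi/9)         2*cos(2*pi/9)        -1                   2*cos(4*pi/9)        0                          

Spot check: chi_2 (sign: r->1, s->-1) on {r^2, r^7} = 1.

Why: D_9 has order 2*9 = 18 with 6 conjugacy classes, hence 6 irreducibles. Sum of squared dims 1 + 1 + 4 + 4 + 4 + 4 = 18 = |G|. Linear characters come from the abelianisation; the 2-dimensional irreps have character r^k -> 2*cos(2*pi*j*k/9), reflections -> 0.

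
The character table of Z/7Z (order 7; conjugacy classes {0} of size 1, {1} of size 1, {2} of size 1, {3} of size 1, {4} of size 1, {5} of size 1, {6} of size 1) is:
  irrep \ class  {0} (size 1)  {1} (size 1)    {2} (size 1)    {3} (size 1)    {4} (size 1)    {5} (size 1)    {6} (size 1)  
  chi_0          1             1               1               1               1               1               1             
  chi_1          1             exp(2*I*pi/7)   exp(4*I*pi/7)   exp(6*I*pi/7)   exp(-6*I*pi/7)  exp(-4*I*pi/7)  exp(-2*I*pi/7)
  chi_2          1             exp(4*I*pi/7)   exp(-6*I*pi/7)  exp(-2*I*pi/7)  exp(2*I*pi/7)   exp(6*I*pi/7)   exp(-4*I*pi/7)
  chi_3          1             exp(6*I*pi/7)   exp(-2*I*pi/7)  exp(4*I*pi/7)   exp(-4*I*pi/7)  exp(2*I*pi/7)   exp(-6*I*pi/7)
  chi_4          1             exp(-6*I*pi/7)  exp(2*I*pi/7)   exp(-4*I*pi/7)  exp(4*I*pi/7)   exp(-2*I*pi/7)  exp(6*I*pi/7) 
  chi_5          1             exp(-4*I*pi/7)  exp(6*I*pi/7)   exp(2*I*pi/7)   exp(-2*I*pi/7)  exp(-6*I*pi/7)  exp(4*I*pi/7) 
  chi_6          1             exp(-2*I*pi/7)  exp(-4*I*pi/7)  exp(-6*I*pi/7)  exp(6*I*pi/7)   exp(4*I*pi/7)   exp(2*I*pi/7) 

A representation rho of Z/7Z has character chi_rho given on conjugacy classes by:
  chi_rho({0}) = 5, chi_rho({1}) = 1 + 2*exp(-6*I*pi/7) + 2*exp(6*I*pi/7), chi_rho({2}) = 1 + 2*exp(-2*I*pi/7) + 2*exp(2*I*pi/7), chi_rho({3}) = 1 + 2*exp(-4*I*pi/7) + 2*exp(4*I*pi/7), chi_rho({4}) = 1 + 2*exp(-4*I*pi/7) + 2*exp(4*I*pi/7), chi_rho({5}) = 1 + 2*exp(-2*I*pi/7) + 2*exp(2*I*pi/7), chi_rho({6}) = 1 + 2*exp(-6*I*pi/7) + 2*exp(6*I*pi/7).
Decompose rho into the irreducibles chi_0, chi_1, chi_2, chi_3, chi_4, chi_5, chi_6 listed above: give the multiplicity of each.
Multiplicities: chi_0: 1, chi_1: 0, chi_2: 0, chi_3: 2, chi_4: 2, chi_5: 0, chi_6: 0.

Solution. Use <chi_rho, chi> = (1/|G|) sum_C |C| * chi_rho(C) * conj(chi(C)) with |G| = 7 for each irreducible chi in the table:
  <chi_rho, chi_0> = (1/7)[1*(5)*conj(1) + 1*(1 + 2*exp(-6*I*pi/7) + 2*exp(6*I*pi/7))*conj(1) + 1*(1 + 2*exp(-2*I*pi/7) + 2*exp(2*I*pi/7))*conj(1) + 1*(1 + 2*exp(-4*I*pi/7) + 2*exp(4*I*pi/7))*conj(1) + 1*(1 + 2*exp(-4*I*pi/7) + 2*exp(4*I*pi/7))*conj(1) + 1*(1 + 2*exp(-2*I*pi/7) + 2*exp(2*I*pi/7))*conj(1) + 1*(1 + 2*exp(-6*I*pi/7) + 2*exp(6*I*pi/7))*conj(1)]
      = (1/7)[(5) + (1 + 2*exp(-6*I*pi/7) + 2*exp(6*I*pi/7)) + (1 + 2*exp(-2*I*pi/7) + 2*exp(2*I*pi/7)) + (1 + 2*exp(-4*I*pi/7) + 2*exp(4*I*pi/7)) + (1 + 2*exp(-4*I*pi/7) + 2*exp(4*I*pi/7)) + (1 + 2*exp(-2*I*pi/7) + 2*exp(2*I*pi/7)) + (1 + 2*exp(-6*I*pi/7) + 2*exp(6*I*pi/7))] = 7/7 = 1
  <chi_rho, chi_1> = (1/7)[1*(5)*conj(1) + 1*(1 + 2*exp(-6*I*pi/7) + 2*exp(6*I*pi/7))*conj(exp(2*I*pi/7)) + 1*(1 + 2*exp(-2*I*pi/7) + 2*exp(2*I*pi/7))*conj(exp(4*I*pi/7)) + 1*(1 + 2*exp(-4*I*pi/7) + 2*exp(4*I*pi/7))*conj(exp(6*I*pi/7)) + 1*(1 + 2*exp(-4*I*pi/7) + 2*exp(4*I*pi/7))*conj(exp(-6*I*pi/7)) + 1*(1 + 2*exp(-2*I*pi/7) + 2*exp(2*I*pi/7))*conj(exp(-4*I*pi/7)) + 1*(1 + 2*exp(-6*I*pi/7) + 2*exp(6*I*pi/7))*conj(exp(-2*I*pi/7))]
      = (1/7)[(5) + (exp(-2*I*pi/7) + 2*exp(6*I*pi/7) + 2*exp(4*I*pi/7)) + (2*exp(-2*I*pi/7) + exp(-4*I*pi/7) + 2*exp(-6*I*pi/7)) + (2*exp(-2*I*pi/7) + exp(-6*I*pi/7) + 2*exp(4*I*pi/7)) + (2*exp(-4*I*pi/7) + exp(6*I*pi/7) + 2*exp(2*I*pi/7)) + (2*exp(6*I*pi/7) + exp(4*I*pi/7) + 2*exp(2*I*pi/7)) + (2*exp(-4*I*pi/7) + 2*exp(-6*I*pi/7) + exp(2*I*pi/7))] = 0/7 = 0
  <chi_rho, chi_2> = (1/7)[1*(5)*conj(1) + 1*(1 + 2*exp(-6*I*pi/7) + 2*exp(6*I*pi/7))*conj(exp(4*I*pi/7)) + 1*(1 + 2*exp(-2*I*pi/7) + 2*exp(2*I*pi/7))*conj(exp(-6*I*pi/7)) + 1*(1 + 2*exp(-4*I*pi/7) + 2*exp(4*I*pi/7))*conj(exp(-2*I*pi/7)) + 1*(1 + 2*exp(-4*I*pi/7) + 2*exp(4*I*pi/7))*conj(exp(2*I*pi/7)) + 1*(1 + 2*exp(-2*I*pi/7) + 2*exp(2*I*pi/7))*conj(exp(6*I*pi/7)) + 1*(1 + 2*exp(-6*I*pi/7) + 2*exp(6*I*pi/7))*conj(exp(-4*I*pi/7))]
      = (1/7)[(5) + (exp(-4*I*pi/7) + 2*exp(2*I*pi/7) + 2*exp(4*I*pi/7)) + (2*exp(-6*I*pi/7) + exp(6*I*pi/7) + 2*exp(4*I*pi/7)) + (2*exp(-2*I*pi/7) + exp(2*I*pi/7) + 2*exp(6*I*pi/7)) + (2*exp(-6*I*pi/7) + exp(-2*I*pi/7) + 2*exp(2*I*pi/7)) + (2*exp(-4*I*pi/7) + exp(-6*I*pi/7) + 2*exp(6*I*pi/7)) + (2*exp(-4*I*pi/7) + 2*exp(-2*I*pi/7) + exp(4*I*pi/7))] = 0/7 = 0
  <chi_rho, chi_3> = (1/7)[1*(5)*conj(1) + 1*(1 + 2*exp(-6*I*pi/7) + 2*exp(6*I*pi/7))*conj(exp(6*I*pi/7)) + 1*(1 + 2*exp(-2*I*pi/7) + 2*exp(2*I*pi/7))*conj(exp(-2*I*pi/7)) + 1*(1 + 2*exp(-4*I*pi/7) + 2*exp(4*I*pi/7))*conj(exp(4*I*pi/7)) + 1*(1 + 2*exp(-4*I*pi/7) + 2*exp(4*I*pi/7))*conj(exp(-4*I*pi/7)) + 1*(1 + 2*exp(-2*I*pi/7) + 2*exp(2*I*pi/7))*conj(exp(2*I*pi/7)) + 1*(1 + 2*exp(-6*I*pi/7) + 2*exp(6*I*pi/7))*conj(exp(-6*I*pi/7))]
      = (1/7)[(5) + (2 + exp(-6*I*pi/7) + 2*exp(2*I*pi/7)) + (2 + exp(2*I*pi/7) + 2*exp(4*I*pi/7)) + (2 + exp(-4*I*pi/7) + 2*exp(6*I*pi/7)) + (2 + 2*exp(-6*I*pi/7) + exp(4*I*pi/7)) + (2 + 2*exp(-4*I*pi/7) + exp(-2*I*pi/7)) + (2 + 2*exp(-2*I*pi/7) + exp(6*I*pi/7))] = 14/7 = 2
  <chi_rho, chi_4> = (1/7)[1*(5)*conj(1) + 1*(1 + 2*exp(-6*I*pi/7) + 2*exp(6*I*pi/7))*conj(exp(-6*I*pi/7)) + 1*(1 + 2*exp(-2*I*pi/7) + 2*exp(2*I*pi/7))*conj(exp(2*I*pi/7)) + 1*(1 + 2*exp(-4*I*pi/7) + 2*exp(4*I*pi/7))*conj(exp(-4*I*pi/7)) + 1*(1 + 2*exp(-4*I*pi/7) + 2*exp(4*I*pi/7))*conj(exp(4*I*pi/7)) + 1*(1 + 2*exp(-2*I*pi/7) + 2*exp(2*I*pi/7))*conj(exp(-2*I*pi/7)) + 1*(1 + 2*exp(-6*I*pi/7) + 2*exp(6*I*pi/7))*conj(exp(6*I*pi/7))]
      = (1/7)[(5) + (2 + 2*exp(-2*I*pi/7) + exp(6*I*pi/7)) + (2 + 2*exp(-4*I*pi/7) + exp(-2*I*pi/7)) + (2 + 2*exp(-6*I*pi/7) + exp(4*I*pi/7)) + (2 + exp(-4*I*pi/7) + 2*exp(6*I*pi/7)) + (2 + exp(2*I*pi/7) + 2*exp(4*I*pi/7)) + (2 + exp(-6*I*pi/7) + 2*exp(2*I*pi/7))] = 14/7 = 2
  <chi_rho, chi_5> = (1/7)[1*(5)*conj(1) + 1*(1 + 2*exp(-6*I*pi/7) + 2*exp(6*I*pi/7))*conj(exp(-4*I*pi/7)) + 1*(1 + 2*exp(-2*I*pi/7) + 2*exp(2*I*pi/7))*conj(exp(6*I*pi/7)) + 1*(1 + 2*exp(-4*I*pi/7) + 2*exp(4*I*pi/7))*conj(exp(2*I*pi/7)) + 1*(1 + 2*exp(-4*I*pi/7) + 2*exp(4*I*pi/7))*conj(exp(-2*I*pi/7)) + 1*(1 + 2*exp(-2*I*pi/7) + 2*exp(2*I*pi/7))*conj(exp(-6*I*pi/7)) + 1*(1 + 2*exp(-6*I*pi/7) + 2*exp(6*I*pi/7))*conj(exp(4*I*pi/7))]
      = (1/7)[(5) + (2*exp(-4*I*pi/7) + 2*exp(-2*I*pi/7) + exp(4*I*pi/7)) + (2*exp(-4*I*pi/7) + exp(-6*I*pi/7) + 2*exp(6*I*pi/7)) + (2*exp(-6*I*pi/7) + exp(-2*I*pi/7) + 2*exp(2*I*pi/7)) + (2*exp(-2*I*pi/7) + exp(2*I*pi/7) + 2*exp(6*I*pi/7)) + (2*exp(-6*I*pi/7) + exp(6*I*pi/7) + 2*exp(4*I*pi/7)) + (exp(-4*I*pi/7) + 2*exp(2*I*pi/7) + 2*exp(4*I*pi/7))] = 0/7 = 0
  <chi_rho, chi_6> = (1/7)[1*(5)*conj(1) + 1*(1 + 2*exp(-6*I*pi/7) + 2*exp(6*I*pi/7))*conj(exp(-2*I*pi/7)) + 1*(1 + 2*exp(-2*I*pi/7) + 2*exp(2*I*pi/7))*conj(exp(-4*I*pi/7)) + 1*(1 + 2*exp(-4*I*pi/7) + 2*exp(4*I*pi/7))*conj(exp(-6*I*pi/7)) + 1*(1 + 2*exp(-4*I*pi/7) + 2*exp(4*I*pi/7))*conj(exp(6*I*pi/7)) + 1*(1 + 2*exp(-2*I*pi/7) + 2*exp(2*I*pi/7))*conj(exp(4*I*pi/7)) + 1*(1 + 2*exp(-6*I*pi/7) + 2*exp(6*I*pi/7))*conj(exp(2*I*pi/7))]
      = (1/7)[(5) + (2*exp(-4*I*pi/7) + 2*exp(-6*I*pi/7) + exp(2*I*pi/7)) + (2*exp(6*I*pi/7) + exp(4*I*pi/7) + 2*exp(2*I*pi/7)) + (2*exp(-4*I*pi/7) + exp(6*I*pi/7) + 2*exp(2*I*pi/7)) + (2*exp(-2*I*pi/7) + exp(-6*I*pi/7) + 2*exp(4*I*pi/7)) + (2*exp(-2*I*pi/7) + exp(-4*I*pi/7) + 2*exp(-6*I*pi/7)) + (exp(-2*I*pi/7) + 2*exp(6*I*pi/7) + 2*exp(4*I*pi/7))] = 0/7 = 0
(Exp terms are combined using exp(i*s)*conj(exp(i*t)) = exp(i*(s-t)), and sums of them are collapsed using the identity that for every m > 1 the m distinct m-th roots of unity sum to 0, e.g. 1 + exp(2*I*pi/3) + exp(-2*I*pi/3) = 0.)
Dimension check: dim(rho) = sum (mult * dim) = 1*1 + 0*1 + 0*1 + 2*1 + 2*1 + 0*1 + 0*1 = 5 = chi_rho(e) = 5.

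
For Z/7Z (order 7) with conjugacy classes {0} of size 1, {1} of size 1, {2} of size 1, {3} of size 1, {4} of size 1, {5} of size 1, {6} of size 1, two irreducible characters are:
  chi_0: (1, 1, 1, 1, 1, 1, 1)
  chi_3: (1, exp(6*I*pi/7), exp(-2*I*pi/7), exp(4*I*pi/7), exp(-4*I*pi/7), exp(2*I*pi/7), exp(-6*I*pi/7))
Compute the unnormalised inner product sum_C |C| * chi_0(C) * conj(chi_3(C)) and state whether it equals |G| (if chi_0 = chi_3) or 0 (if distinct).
Sum = 0; so <chi_0, chi_3> = 0 (distinct irreducibles are orthogonal).

Working: Compute term by term over conjugacy classes (|C| * chi_0(C) * conj(chi_3(C))):
  1*(1)*conj(1) + 1*(1)*conj(exp(6*I*pi/7)) + 1*(1)*conj(exp(-2*I*pi/7)) + 1*(1)*conj(exp(4*I*pi/7)) + 1*(1)*conj(exp(-4*I*pi/7)) + 1*(1)*conj(exp(2*I*pi/7)) + 1*(1)*conj(exp(-6*I*pi/7))
  = (1) + (exp(-6*I*pi/7)) + (exp(2*I*pi/7)) + (exp(-4*I*pi/7)) + (exp(4*I*pi/7)) + (exp(-2*I*pi/7)) + (exp(6*I*pi/7))
  = 0.
(Exp terms are combined using exp(i*s)*conj(exp(i*t)) = exp(i*(s-t)), and sums of them are collapsed using the identity that for every m > 1 the m distinct m-th roots of unity sum to 0, e.g. 1 + exp(2*I*pi/3) + exp(-2*I*pi/3) = 0.)
Dividing by |G| = 7 gives 0/7 = 0, matching the row-orthogonality relation <chi_0, chi_3> = [chi_0 = chi_3].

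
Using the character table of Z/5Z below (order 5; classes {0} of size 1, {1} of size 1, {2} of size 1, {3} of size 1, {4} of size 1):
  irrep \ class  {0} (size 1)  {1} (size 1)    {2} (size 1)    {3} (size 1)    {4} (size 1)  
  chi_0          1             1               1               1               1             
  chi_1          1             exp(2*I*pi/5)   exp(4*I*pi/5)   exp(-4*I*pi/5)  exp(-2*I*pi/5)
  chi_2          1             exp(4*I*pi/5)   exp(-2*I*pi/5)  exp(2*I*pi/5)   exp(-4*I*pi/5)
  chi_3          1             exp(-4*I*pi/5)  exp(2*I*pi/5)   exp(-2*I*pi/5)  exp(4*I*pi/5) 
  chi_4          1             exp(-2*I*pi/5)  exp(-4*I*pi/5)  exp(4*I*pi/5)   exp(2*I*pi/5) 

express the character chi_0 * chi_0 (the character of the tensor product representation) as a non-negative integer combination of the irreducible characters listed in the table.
chi_0 tensor chi_0 = chi_0 (all other irreducibles have multiplicity 0).

Reasoning: The character of a tensor product is the pointwise product (chi_0 * chi_0)(C) = chi_0(C) * chi_0(C):
  {0}: (1)*(1), {1}: (1)*(1), {2}: (1)*(1), {3}: (1)*(1), {4}: (1)*(1)
so (chi_0 * chi_0) takes values
  {0} -> 1, {1} -> 1, {2} -> 1, {3} -> 1, {4} -> 1.
Now take the inner product of this character with each irreducible chi from the table, <chi_0*chi_0, chi> = (1/5) sum_C |C| (chi_0*chi_0)(C) conj(chi(C)):
  <chi_0*chi_0, chi_0> = (1/5)[1*(1)*conj(1) + 1*(1)*conj(1) + 1*(1)*conj(1) + 1*(1)*conj(1) + 1*(1)*conj(1)]
      = (1/5)[(1) + (1) + (1) + (1) + (1)] = 5/5 = 1
  <chi_0*chi_0, chi_1> = (1/5)[1*(1)*conj(1) + 1*(1)*conj(exp(2*I*pi/5)) + 1*(1)*conj(exp(4*I*pi/5)) + 1*(1)*conj(exp(-4*I*pi/5)) + 1*(1)*conj(exp(-2*I*pi/5))]
      = (1/5)[(1) + (exp(-2*I*pi/5)) + (exp(-4*I*pi/5)) + (exp(4*I*pi/5)) + (exp(2*I*pi/5))] = 0/5 = 0
  <chi_0*chi_0, chi_2> = (1/5)[1*(1)*conj(1) + 1*(1)*conj(exp(4*I*pi/5)) + 1*(1)*conj(exp(-2*I*pi/5)) + 1*(1)*conj(exp(2*I*pi/5)) + 1*(1)*conj(exp(-4*I*pi/5))]
      = (1/5)[(1) + (exp(-4*I*pi/5)) + (exp(2*I*pi/5)) + (exp(-2*I*pi/5)) + (exp(4*I*pi/5))] = 0/5 = 0
  <chi_0*chi_0, chi_3> = (1/5)[1*(1)*conj(1) + 1*(1)*conj(exp(-4*I*pi/5)) + 1*(1)*conj(exp(2*I*pi/5)) + 1*(1)*conj(exp(-2*I*pi/5)) + 1*(1)*conj(exp(4*I*pi/5))]
      = (1/5)[(1) + (exp(4*I*pi/5)) + (exp(-2*I*pi/5)) + (exp(2*I*pi/5)) + (exp(-4*I*pi/5))] = 0/5 = 0
  <chi_0*chi_0, chi_4> = (1/5)[1*(1)*conj(1) + 1*(1)*conj(exp(-2*I*pi/5)) + 1*(1)*conj(exp(-4*I*pi/5)) + 1*(1)*conj(exp(4*I*pi/5)) + 1*(1)*conj(exp(2*I*pi/5))]
      = (1/5)[(1) + (exp(2*I*pi/5)) + (exp(4*I*pi/5)) + (exp(-4*I*pi/5)) + (exp(-2*I*pi/5))] = 0/5 = 0
(Exp terms are combined using exp(i*s)*conj(exp(i*t)) = exp(i*(s-t)), and sums of them are collapsed using the identity that for every m > 1 the m distinct m-th roots of unity sum to 0, e.g. 1 + exp(2*I*pi/3) + exp(-2*I*pi/3) = 0.)
Hence the multiplicities are chi_0: 1. Dimension check: dim(chi_0)*dim(chi_0) = 1*1 = 1 and sum (mult * dim) = 1*1 = 1.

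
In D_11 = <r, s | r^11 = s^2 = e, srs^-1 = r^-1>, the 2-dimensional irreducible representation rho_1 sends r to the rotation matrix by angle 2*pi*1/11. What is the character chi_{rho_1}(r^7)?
chi_{rho_1}(r^7) = 2*cos(2*pi*1*7/11) = -2*cos(3*pi/11)

Justification: rho_1(r^7) is rotation by angle 2*pi*1*7/11, whose trace is 2*cos(2*pi*1*7/11) = -2*cos(3*pi/11).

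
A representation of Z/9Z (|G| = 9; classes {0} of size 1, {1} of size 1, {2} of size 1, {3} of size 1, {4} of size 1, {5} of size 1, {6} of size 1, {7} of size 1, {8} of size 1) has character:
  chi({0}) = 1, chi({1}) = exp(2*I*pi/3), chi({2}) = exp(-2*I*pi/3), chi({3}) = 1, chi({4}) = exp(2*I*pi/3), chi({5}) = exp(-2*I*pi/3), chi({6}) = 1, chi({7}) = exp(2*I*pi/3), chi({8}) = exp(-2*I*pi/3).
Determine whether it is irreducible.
Irreducible: <chi, chi> = 1.

Working: <chi, chi> = (1/|G|) sum_C |C| * |chi(C)|^2 = (1/9)[1*|1|^2 + 1*|exp(2*I*pi/3)|^2 + 1*|exp(-2*I*pi/3)|^2 + 1*|1|^2 + 1*|exp(2*I*pi/3)|^2 + 1*|exp(-2*I*pi/3)|^2 + 1*|1|^2 + 1*|exp(2*I*pi/3)|^2 + 1*|exp(-2*I*pi/3)|^2]
  = (1/9)[(1) + (1) + (1) + (1) + (1) + (1) + (1) + (1) + (1)] = 9/9 = 1.
(Exp terms are combined using exp(i*s)*conj(exp(i*t)) = exp(i*(s-t)), and sums of them are collapsed using the identity that for every m > 1 the m distinct m-th roots of unity sum to 0, e.g. 1 + exp(2*I*pi/3) + exp(-2*I*pi/3) = 0.)
A character is irreducible iff <chi, chi> = 1, so this representation is irreducible.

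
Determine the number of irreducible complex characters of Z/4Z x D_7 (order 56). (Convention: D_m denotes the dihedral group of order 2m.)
20

Why: The number of irreducible complex representations of a finite group equals its number of conjugacy classes. For a direct product, #classes(G x H) = #classes(G) * #classes(H). Z/4Z has 4 classes (abelian), D_7 has 5 classes, so 4 * 5 = 20, so Z/4Z x D_7 (order 56) has exactly 20 irreducible complex representations.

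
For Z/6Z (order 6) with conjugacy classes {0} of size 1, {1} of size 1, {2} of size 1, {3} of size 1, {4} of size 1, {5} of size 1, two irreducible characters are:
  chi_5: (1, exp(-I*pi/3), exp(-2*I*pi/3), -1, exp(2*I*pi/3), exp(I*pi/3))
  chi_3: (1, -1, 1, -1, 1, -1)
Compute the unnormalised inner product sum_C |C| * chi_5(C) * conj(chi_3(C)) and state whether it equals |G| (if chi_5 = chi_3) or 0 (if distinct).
Sum = 0; so <chi_5, chi_3> = 0 (distinct irreducibles are orthogonal).

Details: Compute term by term over conjugacy classes (|C| * chi_5(C) * conj(chi_3(C))):
  1*(1)*conj(1) + 1*(exp(-I*pi/3))*conj(-1) + 1*(exp(-2*I*pi/3))*conj(1) + 1*(-1)*conj(-1) + 1*(exp(2*I*pi/3))*conj(1) + 1*(exp(I*pi/3))*conj(-1)
  = (1) + (-exp(-I*pi/3)) + (exp(-2*I*pi/3)) + (1) + (exp(2*I*pi/3)) + (-exp(I*pi/3))
  = 0.
(Exp terms are combined using exp(i*s)*conj(exp(i*t)) = exp(i*(s-t)), and sums of them are collapsed using the identity that for every m > 1 the m distinct m-th roots of unity sum to 0, e.g. 1 + exp(2*I*pi/3) + exp(-2*I*pi/3) = 0.)
Dividing by |G| = 6 gives 0/6 = 0, matching the row-orthogonality relation <chi_5, chi_3> = [chi_5 = chi_3].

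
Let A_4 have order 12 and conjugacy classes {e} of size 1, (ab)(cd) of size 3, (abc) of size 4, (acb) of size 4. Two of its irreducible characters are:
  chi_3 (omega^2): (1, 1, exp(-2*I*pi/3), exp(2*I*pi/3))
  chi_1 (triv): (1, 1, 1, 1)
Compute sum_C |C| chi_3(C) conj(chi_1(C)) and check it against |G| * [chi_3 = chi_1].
Sum = 0; so <chi_3, chi_1> = 0 (distinct irreducibles are orthogonal).

Details: Compute term by term over conjugacy classes (|C| * chi_3(C) * conj(chi_1(C))):
  1*(1)*conj(1) + 3*(1)*conj(1) + 4*(exp(-2*I*pi/3))*conj(1) + 4*(exp(2*I*pi/3))*conj(1)
  = (1) + (3) + (4*exp(-2*I*pi/3)) + (4*exp(2*I*pi/3))
  = 0.
(Exp terms are combined using exp(i*s)*conj(exp(i*t)) = exp(i*(s-t)), and sums of them are collapsed using the identity that for every m > 1 the m distinct m-th roots of unity sum to 0, e.g. 1 + exp(2*I*pi/3) + exp(-2*I*pi/3) = 0.)
Dividing by |G| = 12 gives 0/12 = 0, matching the row-orthogonality relation <chi_3, chi_1> = [chi_3 = chi_1].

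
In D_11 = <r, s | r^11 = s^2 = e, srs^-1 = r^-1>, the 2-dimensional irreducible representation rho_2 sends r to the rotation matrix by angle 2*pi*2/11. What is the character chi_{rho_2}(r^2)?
chi_{rho_2}(r^2) = 2*cos(2*pi*2*2/11) = -2*cos(3*pi/11)

Solution. rho_2(r^2) is rotation by angle 2*pi*2*2/11, whose trace is 2*cos(2*pi*2*2/11) = -2*cos(3*pi/11).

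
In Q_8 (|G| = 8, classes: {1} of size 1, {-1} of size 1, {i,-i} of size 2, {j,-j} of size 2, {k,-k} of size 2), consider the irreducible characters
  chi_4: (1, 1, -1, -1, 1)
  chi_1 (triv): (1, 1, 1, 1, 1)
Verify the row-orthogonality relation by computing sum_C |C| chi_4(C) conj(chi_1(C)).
Sum = 0; so <chi_4, chi_1> = 0 (distinct irreducibles are orthogonal).

Solution. Compute term by term over conjugacy classes (|C| * chi_4(C) * conj(chi_1(C))):
  1*(1)*conj(1) + 1*(1)*conj(1) + 2*(-1)*conj(1) + 2*(-1)*conj(1) + 2*(1)*conj(1)
  = (1) + (1) + (-2) + (-2) + (2)
  = 0.
Dividing by |G| = 8 gives 0/8 = 0, matching the row-orthogonality relation <chi_4, chi_1> = [chi_4 = chi_1].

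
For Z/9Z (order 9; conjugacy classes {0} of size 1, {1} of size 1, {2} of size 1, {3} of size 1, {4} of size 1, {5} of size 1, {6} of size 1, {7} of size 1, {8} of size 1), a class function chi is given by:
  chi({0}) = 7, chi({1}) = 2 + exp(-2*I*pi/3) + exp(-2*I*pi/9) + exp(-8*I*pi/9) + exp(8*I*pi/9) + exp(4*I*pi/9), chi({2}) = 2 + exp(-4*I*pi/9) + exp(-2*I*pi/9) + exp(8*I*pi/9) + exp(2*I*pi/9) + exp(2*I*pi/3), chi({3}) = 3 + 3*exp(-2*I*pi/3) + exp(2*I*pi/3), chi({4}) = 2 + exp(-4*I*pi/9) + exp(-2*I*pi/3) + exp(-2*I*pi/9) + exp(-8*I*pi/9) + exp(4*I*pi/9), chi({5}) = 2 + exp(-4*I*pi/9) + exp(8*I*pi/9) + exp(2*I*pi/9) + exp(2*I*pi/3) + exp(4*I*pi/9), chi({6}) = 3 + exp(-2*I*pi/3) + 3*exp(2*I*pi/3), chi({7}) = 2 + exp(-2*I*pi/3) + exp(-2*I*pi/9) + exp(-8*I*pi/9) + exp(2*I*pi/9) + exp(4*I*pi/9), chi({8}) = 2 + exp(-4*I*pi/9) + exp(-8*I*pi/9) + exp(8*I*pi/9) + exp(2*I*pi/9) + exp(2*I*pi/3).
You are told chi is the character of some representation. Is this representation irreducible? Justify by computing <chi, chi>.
Not irreducible (reducible): <chi, chi> = 9 > 1.

Derivation: <chi, chi> = (1/|G|) sum_C |C| * |chi(C)|^2 = (1/9)[1*|7|^2 + 1*|2 + exp(-2*I*pi/3) + exp(-2*I*pi/9) + exp(-8*I*pi/9) + exp(8*I*pi/9) + exp(4*I*pi/9)|^2 + 1*|2 + exp(-4*I*pi/9) + exp(-2*I*pi/9) + exp(8*I*pi/9) + exp(2*I*pi/9) + exp(2*I*pi/3)|^2 + 1*|3 + 3*exp(-2*I*pi/3) + exp(2*I*pi/3)|^2 + 1*|2 + exp(-4*I*pi/9) + exp(-2*I*pi/3) + exp(-2*I*pi/9) + exp(-8*I*pi/9) + exp(4*I*pi/9)|^2 + 1*|2 + exp(-4*I*pi/9) + exp(8*I*pi/9) + exp(2*I*pi/9) + exp(2*I*pi/3) + exp(4*I*pi/9)|^2 + 1*|3 + exp(-2*I*pi/3) + 3*exp(2*I*pi/3)|^2 + 1*|2 + exp(-2*I*pi/3) + exp(-2*I*pi/9) + exp(-8*I*pi/9) + exp(2*I*pi/9) + exp(4*I*pi/9)|^2 + 1*|2 + exp(-4*I*pi/9) + exp(-8*I*pi/9) + exp(8*I*pi/9) + exp(2*I*pi/9) + exp(2*I*pi/3)|^2]
  = (1/9)[(49) + (9 + 5*exp(-4*I*pi/9) + 5*exp(-2*I*pi/3) + 4*exp(-2*I*pi/9) + 6*exp(-8*I*pi/9) + 6*exp(8*I*pi/9) + 4*exp(2*I*pi/9) + 5*exp(2*I*pi/3) + 5*exp(4*I*pi/9)) + (9 + 5*exp(-2*I*pi/3) + 4*exp(-4*I*pi/9) + 6*exp(-2*I*pi/9) + 5*exp(-8*I*pi/9) + 5*exp(8*I*pi/9) + 6*exp(2*I*pi/9) + 4*exp(4*I*pi/9) + 5*exp(2*I*pi/3)) + (4) + (9 + 6*exp(-4*I*pi/9) + 5*exp(-2*I*pi/3) + 5*exp(-2*I*pi/9) + 4*exp(-8*I*pi/9) + 4*exp(8*I*pi/9) + 5*exp(2*I*pi/9) + 5*exp(2*I*pi/3) + 6*exp(4*I*pi/9)) + (9 + 6*exp(-4*I*pi/9) + 5*exp(-2*I*pi/3) + 5*exp(-2*I*pi/9) + 4*exp(-8*I*pi/9) + 4*exp(8*I*pi/9) + 5*exp(2*I*pi/9) + 5*exp(2*I*pi/3) + 6*exp(4*I*pi/9)) + (4) + (9 + 5*exp(-2*I*pi/3) + 4*exp(-4*I*pi/9) + 6*exp(-2*I*pi/9) + 5*exp(-8*I*pi/9) + 5*exp(8*I*pi/9) + 6*exp(2*I*pi/9) + 4*exp(4*I*pi/9) + 5*exp(2*I*pi/3)) + (9 + 5*exp(-4*I*pi/9) + 5*exp(-2*I*pi/3) + 4*exp(-2*I*pi/9) + 6*exp(-8*I*pi/9) + 6*exp(8*I*pi/9) + 4*exp(2*I*pi/9) + 5*exp(2*I*pi/3) + 5*exp(4*I*pi/9))] = 81/9 = 9.
(Exp terms are combined using exp(i*s)*conj(exp(i*t)) = exp(i*(s-t)), and sums of them are collapsed using the identity that for every m > 1 the m distinct m-th roots of unity sum to 0, e.g. 1 + exp(2*I*pi/3) + exp(-2*I*pi/3) = 0.)
A character is irreducible iff <chi, chi> = 1, so this representation is reducible.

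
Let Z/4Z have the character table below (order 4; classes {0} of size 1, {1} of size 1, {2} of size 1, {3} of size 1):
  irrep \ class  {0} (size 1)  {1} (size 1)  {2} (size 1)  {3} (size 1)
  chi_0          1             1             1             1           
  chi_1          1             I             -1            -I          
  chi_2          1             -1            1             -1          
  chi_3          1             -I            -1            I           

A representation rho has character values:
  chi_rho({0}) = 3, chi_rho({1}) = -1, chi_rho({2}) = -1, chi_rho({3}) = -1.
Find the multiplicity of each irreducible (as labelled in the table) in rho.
Multiplicities: chi_0: 0, chi_1: 1, chi_2: 1, chi_3: 1.

Proof sketch: Use <chi_rho, chi> = (1/|G|) sum_C |C| * chi_rho(C) * conj(chi(C)) with |G| = 4 for each irreducible chi in the table:
  <chi_rho, chi_0> = (1/4)[1*(3)*conj(1) + 1*(-1)*conj(1) + 1*(-1)*conj(1) + 1*(-1)*conj(1)]
      = (1/4)[(3) + (-1) + (-1) + (-1)] = 0/4 = 0
  <chi_rho, chi_1> = (1/4)[1*(3)*conj(1) + 1*(-1)*conj(I) + 1*(-1)*conj(-1) + 1*(-1)*conj(-I)]
      = (1/4)[(3) + (I) + (1) + (-I)] = 4/4 = 1
  <chi_rho, chi_2> = (1/4)[1*(3)*conj(1) + 1*(-1)*conj(-1) + 1*(-1)*conj(1) + 1*(-1)*conj(-1)]
      = (1/4)[(3) + (1) + (-1) + (1)] = 4/4 = 1
  <chi_rho, chi_3> = (1/4)[1*(3)*conj(1) + 1*(-1)*conj(-I) + 1*(-1)*conj(-1) + 1*(-1)*conj(I)]
      = (1/4)[(3) + (-I) + (1) + (I)] = 4/4 = 1
(Exp terms are combined using exp(i*s)*conj(exp(i*t)) = exp(i*(s-t)), and sums of them are collapsed using the identity that for every m > 1 the m distinct m-th roots of unity sum to 0, e.g. 1 + exp(2*I*pi/3) + exp(-2*I*pi/3) = 0.)
Dimension check: dim(rho) = sum (mult * dim) = 0*1 + 1*1 + 1*1 + 1*1 = 3 = chi_rho(e) = 3.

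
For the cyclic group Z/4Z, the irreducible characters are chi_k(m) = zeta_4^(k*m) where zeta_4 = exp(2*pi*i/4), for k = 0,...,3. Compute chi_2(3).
chi_2(3) = zeta_4^6 = -1

Solution. chi_2(3) = zeta_4^(2*3) = zeta_4^6. Since zeta_4^4 = 1, this equals zeta_4^2 = exp(2*pi*i*2/4) = -1.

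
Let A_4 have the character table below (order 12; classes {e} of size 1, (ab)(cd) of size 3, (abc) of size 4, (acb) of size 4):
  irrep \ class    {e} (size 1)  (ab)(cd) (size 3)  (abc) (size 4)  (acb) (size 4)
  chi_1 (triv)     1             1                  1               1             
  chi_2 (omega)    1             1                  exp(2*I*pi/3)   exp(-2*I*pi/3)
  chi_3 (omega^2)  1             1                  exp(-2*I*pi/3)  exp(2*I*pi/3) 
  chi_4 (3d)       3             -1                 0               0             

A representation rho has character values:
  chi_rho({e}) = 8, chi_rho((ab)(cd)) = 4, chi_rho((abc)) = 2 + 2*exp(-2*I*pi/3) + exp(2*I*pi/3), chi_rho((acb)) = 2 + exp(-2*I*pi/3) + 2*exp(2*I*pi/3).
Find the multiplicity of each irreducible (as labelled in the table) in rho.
Multiplicities: chi_1: 2, chi_2: 1, chi_3: 2, chi_4: 1.

Why: Use <chi_rho, chi> = (1/|G|) sum_C |C| * chi_rho(C) * conj(chi(C)) with |G| = 12 for each irreducible chi in the table:
  <chi_rho, chi_1> = (1/12)[1*(8)*conj(1) + 3*(4)*conj(1) + 4*(2 + 2*exp(-2*I*pi/3) + exp(2*I*pi/3))*conj(1) + 4*(2 + exp(-2*I*pi/3) + 2*exp(2*I*pi/3))*conj(1)]
      = (1/12)[(8) + (12) + (8 + 8*exp(-2*I*pi/3) + 4*exp(2*I*pi/3)) + (8 + 4*exp(-2*I*pi/3) + 8*exp(2*I*pi/3))] = 24/12 = 2
  <chi_rho, chi_2> = (1/12)[1*(8)*conj(1) + 3*(4)*conj(1) + 4*(2 + 2*exp(-2*I*pi/3) + exp(2*I*pi/3))*conj(exp(2*I*pi/3)) + 4*(2 + exp(-2*I*pi/3) + 2*exp(2*I*pi/3))*conj(exp(-2*I*pi/3))]
      = (1/12)[(8) + (12) + (-4) + (-4)] = 12/12 = 1
  <chi_rho, chi_3> = (1/12)[1*(8)*conj(1) + 3*(4)*conj(1) + 4*(2 + 2*exp(-2*I*pi/3) + exp(2*I*pi/3))*conj(exp(-2*I*pi/3)) + 4*(2 + exp(-2*I*pi/3) + 2*exp(2*I*pi/3))*conj(exp(2*I*pi/3))]
      = (1/12)[(8) + (12) + (8 + 4*exp(-2*I*pi/3) + 8*exp(2*I*pi/3)) + (8 + 8*exp(-2*I*pi/3) + 4*exp(2*I*pi/3))] = 24/12 = 2
  <chi_rho, chi_4> = (1/12)[1*(8)*conj(3) + 3*(4)*conj(-1) + 4*(2 + 2*exp(-2*I*pi/3) + exp(2*I*pi/3))*conj(0) + 4*(2 + exp(-2*I*pi/3) + 2*exp(2*I*pi/3))*conj(0)]
      = (1/12)[(24) + (-12) + (0) + (0)] = 12/12 = 1
(Exp terms are combined using exp(i*s)*conj(exp(i*t)) = exp(i*(s-t)), and sums of them are collapsed using the identity that for every m > 1 the m distinct m-th roots of unity sum to 0, e.g. 1 + exp(2*I*pi/3) + exp(-2*I*pi/3) = 0.)
Dimension check: dim(rho) = sum (mult * dim) = 2*1 + 1*1 + 2*1 + 1*3 = 8 = chi_rho(e) = 8.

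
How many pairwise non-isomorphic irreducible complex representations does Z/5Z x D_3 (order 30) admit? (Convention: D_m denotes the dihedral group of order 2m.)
15

Why: The number of irreducible complex representations of a finite group equals its number of conjugacy classes. For a direct product, #classes(G x H) = #classes(G) * #classes(H). Z/5Z has 5 classes (abelian), D_3 has 3 classes, so 5 * 3 = 15, so Z/5Z x D_3 (order 30) has exactly 15 irreducible complex representations.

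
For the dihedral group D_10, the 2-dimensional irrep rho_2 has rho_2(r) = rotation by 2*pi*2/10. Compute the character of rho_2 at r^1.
chi_{rho_2}(r^1) = 2*cos(2*pi*2*1/10) = -1/2 + sqrt(5)/2

Explanation: rho_2(r^1) is rotation by angle 2*pi*2*1/10, whose trace is 2*cos(2*pi*2*1/10) = -1/2 + sqrt(5)/2.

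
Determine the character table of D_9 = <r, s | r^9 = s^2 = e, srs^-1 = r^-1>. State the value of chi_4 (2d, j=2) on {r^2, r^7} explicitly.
Conjugacy classes: {e} of size 1, {r^1, r^8} of size 2, {r^2, r^7} of size 2, {r^3, r^6} of size 2, {r^4, r^5} of size 2, {s, sr, ..., sr^8} of size 9.
Character table:
  irrep \ class              {e} (size 1)  {r^1, r^8} (size 2)  {r^2, r^7} (size 2)  {r^3, r^6} (size 2)  {r^4, r^5} (size 2)  {s, sr, ..., sr^8} (size 9)
  chi_1 (triv)               1             1                    1                    1                    1                    1                          
  chi_2 (sign: r->1, s->-1)  1             1                    1                    1                    1                    -1                         
  chi_3 (2d, j=1)            2             2*cos(2*pi/9)        2*cos(4*pi/9)        -1                   -2*cos(pi/9)         0                          
  chi_4 (2d, j=2)            2             2*cos(4*pi/9)        -2*cos(pi/9)         -1                   2*cos(2*pi/9)        0                          
  chi_5 (2d, j=3)            2             -1                   -1                   2                    -1                   0                          
  chi_6 (2d, j=4)            2             -2*cos(pi/9)         2*cos(2*pi/9)        -1                   2*cos(4*pi/9)        0                          

Spot check: chi_4 (2d, j=2) on {r^2, r^7} = -2*cos(pi/9).

Argument: D_9 has order 2*9 = 18 with 6 conjugacy classes, hence 6 irreducibles. Sum of squared dims 1 + 1 + 4 + 4 + 4 + 4 = 18 = |G|. Linear characters come from the abelianisation; the 2-dimensional irreps have character r^k -> 2*cos(2*pi*j*k/9), reflections -> 0.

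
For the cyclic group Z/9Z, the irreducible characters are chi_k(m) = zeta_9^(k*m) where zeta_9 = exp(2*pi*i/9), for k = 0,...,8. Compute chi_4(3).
chi_4(3) = zeta_9^12 = exp(2*I*pi/3)

Why: chi_4(3) = zeta_9^(4*3) = zeta_9^12. Since zeta_9^9 = 1, this equals zeta_9^3 = exp(2*pi*i*3/9) = exp(2*I*pi/3).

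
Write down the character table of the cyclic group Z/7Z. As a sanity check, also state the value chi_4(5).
Character table of Z/7Z (irreps indexed chi_0,...,chi_6 with chi_k(m) = zeta_7^(k*m), zeta_7 = exp(2*pi*i/7)):
  irrep \ class  {0} (size 1)  {1} (size 1)    {2} (size 1)    {3} (size 1)    {4} (size 1)    {5} (size 1)    {6} (size 1)  
  chi_0          1             1               1               1               1               1               1             
  chi_1          1             exp(2*I*pi/7)   exp(4*I*pi/7)   exp(6*I*pi/7)   exp(-6*I*pi/7)  exp(-4*I*pi/7)  exp(-2*I*pi/7)
  chi_2          1             exp(4*I*pi/7)   exp(-6*I*pi/7)  exp(-2*I*pi/7)  exp(2*I*pi/7)   exp(6*I*pi/7)   exp(-4*I*pi/7)
  chi_3          1             exp(6*I*pi/7)   exp(-2*I*pi/7)  exp(4*I*pi/7)   exp(-4*I*pi/7)  exp(2*I*pi/7)   exp(-6*I*pi/7)
  chi_4          1             exp(-6*I*pi/7)  exp(2*I*pi/7)   exp(-4*I*pi/7)  exp(4*I*pi/7)   exp(-2*I*pi/7)  exp(6*I*pi/7) 
  chi_5          1             exp(-4*I*pi/7)  exp(6*I*pi/7)   exp(2*I*pi/7)   exp(-2*I*pi/7)  exp(-6*I*pi/7)  exp(4*I*pi/7) 
  chi_6          1             exp(-2*I*pi/7)  exp(-4*I*pi/7)  exp(-6*I*pi/7)  exp(6*I*pi/7)   exp(4*I*pi/7)   exp(2*I*pi/7) 

Spot check: chi_4(5) = zeta_7^(4*5) = zeta_7^20 = exp(-2*I*pi/7).

Argument: Z/7Z is abelian, so all 7 irreducible complex representations are 1-dimensional. They are given by chi_k(m) = zeta_7^(k*m) for k = 0,...,6. Row orthogonality: sum_m chi_k(m) conj(chi_l(m)) = 7 * [k = l].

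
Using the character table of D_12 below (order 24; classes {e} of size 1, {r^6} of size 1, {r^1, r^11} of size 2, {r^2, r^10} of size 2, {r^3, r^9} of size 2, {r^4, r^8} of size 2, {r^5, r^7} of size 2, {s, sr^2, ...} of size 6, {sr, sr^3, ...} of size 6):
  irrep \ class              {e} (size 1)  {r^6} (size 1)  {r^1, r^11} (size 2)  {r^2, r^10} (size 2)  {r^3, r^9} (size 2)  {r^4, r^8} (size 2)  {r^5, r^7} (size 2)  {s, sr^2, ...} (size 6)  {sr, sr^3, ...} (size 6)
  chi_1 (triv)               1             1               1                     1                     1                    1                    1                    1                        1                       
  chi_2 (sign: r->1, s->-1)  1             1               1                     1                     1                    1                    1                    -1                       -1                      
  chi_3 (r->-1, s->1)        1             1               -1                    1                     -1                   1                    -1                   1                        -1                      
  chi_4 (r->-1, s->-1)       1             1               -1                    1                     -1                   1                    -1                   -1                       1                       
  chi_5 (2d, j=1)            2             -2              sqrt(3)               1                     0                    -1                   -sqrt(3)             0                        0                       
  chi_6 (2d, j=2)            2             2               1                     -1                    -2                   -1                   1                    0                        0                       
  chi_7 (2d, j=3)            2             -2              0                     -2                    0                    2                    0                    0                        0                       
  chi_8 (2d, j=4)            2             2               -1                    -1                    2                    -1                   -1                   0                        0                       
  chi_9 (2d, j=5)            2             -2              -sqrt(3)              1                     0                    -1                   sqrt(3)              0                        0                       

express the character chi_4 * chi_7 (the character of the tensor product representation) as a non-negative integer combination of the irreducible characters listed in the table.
chi_4 tensor chi_7 = chi_7 (all other irreducibles have multiplicity 0).

Why: The character of a tensor product is the pointwise product (chi_4 * chi_7)(C) = chi_4(C) * chi_7(C):
  {e}: (1)*(2), {r^6}: (1)*(-2), {r^1, r^11}: (-1)*(0), {r^2, r^10}: (1)*(-2), {r^3, r^9}: (-1)*(0), {r^4, r^8}: (1)*(2), {r^5, r^7}: (-1)*(0), {s, sr^2, ...}: (-1)*(0), {sr, sr^3, ...}: (1)*(0)
so (chi_4 * chi_7) takes values
  {e} -> 2, {r^6} -> -2, {r^1, r^11} -> 0, {r^2, r^10} -> -2, {r^3, r^9} -> 0, {r^4, r^8} -> 2, {r^5, r^7} -> 0, {s, sr^2, ...} -> 0, {sr, sr^3, ...} -> 0.
Now take the inner product of this character with each irreducible chi from the table, <chi_4*chi_7, chi> = (1/24) sum_C |C| (chi_4*chi_7)(C) conj(chi(C)):
  <chi_4*chi_7, chi_1> = (1/24)[1*(2)*conj(1) + 1*(-2)*conj(1) + 2*(0)*conj(1) + 2*(-2)*conj(1) + 2*(0)*conj(1) + 2*(2)*conj(1) + 2*(0)*conj(1) + 6*(0)*conj(1) + 6*(0)*conj(1)]
      = (1/24)[(2) + (-2) + (0) + (-4) + (0) + (4) + (0) + (0) + (0)] = 0/24 = 0
  <chi_4*chi_7, chi_2> = (1/24)[1*(2)*conj(1) + 1*(-2)*conj(1) + 2*(0)*conj(1) + 2*(-2)*conj(1) + 2*(0)*conj(1) + 2*(2)*conj(1) + 2*(0)*conj(1) + 6*(0)*conj(-1) + 6*(0)*conj(-1)]
      = (1/24)[(2) + (-2) + (0) + (-4) + (0) + (4) + (0) + (0) + (0)] = 0/24 = 0
  <chi_4*chi_7, chi_3> = (1/24)[1*(2)*conj(1) + 1*(-2)*conj(1) + 2*(0)*conj(-1) + 2*(-2)*conj(1) + 2*(0)*conj(-1) + 2*(2)*conj(1) + 2*(0)*conj(-1) + 6*(0)*conj(1) + 6*(0)*conj(-1)]
      = (1/24)[(2) + (-2) + (0) + (-4) + (0) + (4) + (0) + (0) + (0)] = 0/24 = 0
  <chi_4*chi_7, chi_4> = (1/24)[1*(2)*conj(1) + 1*(-2)*conj(1) + 2*(0)*conj(-1) + 2*(-2)*conj(1) + 2*(0)*conj(-1) + 2*(2)*conj(1) + 2*(0)*conj(-1) + 6*(0)*conj(-1) + 6*(0)*conj(1)]
      = (1/24)[(2) + (-2) + (0) + (-4) + (0) + (4) + (0) + (0) + (0)] = 0/24 = 0
  <chi_4*chi_7, chi_5> = (1/24)[1*(2)*conj(2) + 1*(-2)*conj(-2) + 2*(0)*conj(sqrt(3)) + 2*(-2)*conj(1) + 2*(0)*conj(0) + 2*(2)*conj(-1) + 2*(0)*conj(-sqrt(3)) + 6*(0)*conj(0) + 6*(0)*conj(0)]
      = (1/24)[(4) + (4) + (0) + (-4) + (0) + (-4) + (0) + (0) + (0)] = 0/24 = 0
  <chi_4*chi_7, chi_6> = (1/24)[1*(2)*conj(2) + 1*(-2)*conj(2) + 2*(0)*conj(1) + 2*(-2)*conj(-1) + 2*(0)*conj(-2) + 2*(2)*conj(-1) + 2*(0)*conj(1) + 6*(0)*conj(0) + 6*(0)*conj(0)]
      = (1/24)[(4) + (-4) + (0) + (4) + (0) + (-4) + (0) + (0) + (0)] = 0/24 = 0
  <chi_4*chi_7, chi_7> = (1/24)[1*(2)*conj(2) + 1*(-2)*conj(-2) + 2*(0)*conj(0) + 2*(-2)*conj(-2) + 2*(0)*conj(0) + 2*(2)*conj(2) + 2*(0)*conj(0) + 6*(0)*conj(0) + 6*(0)*conj(0)]
      = (1/24)[(4) + (4) + (0) + (8) + (0) + (8) + (0) + (0) + (0)] = 24/24 = 1
  <chi_4*chi_7, chi_8> = (1/24)[1*(2)*conj(2) + 1*(-2)*conj(2) + 2*(0)*conj(-1) + 2*(-2)*conj(-1) + 2*(0)*conj(2) + 2*(2)*conj(-1) + 2*(0)*conj(-1) + 6*(0)*conj(0) + 6*(0)*conj(0)]
      = (1/24)[(4) + (-4) + (0) + (4) + (0) + (-4) + (0) + (0) + (0)] = 0/24 = 0
  <chi_4*chi_7, chi_9> = (1/24)[1*(2)*conj(2) + 1*(-2)*conj(-2) + 2*(0)*conj(-sqrt(3)) + 2*(-2)*conj(1) + 2*(0)*conj(0) + 2*(2)*conj(-1) + 2*(0)*conj(sqrt(3)) + 6*(0)*conj(0) + 6*(0)*conj(0)]
      = (1/24)[(4) + (4) + (0) + (-4) + (0) + (-4) + (0) + (0) + (0)] = 0/24 = 0
Hence the multiplicities are chi_7: 1. Dimension check: dim(chi_4)*dim(chi_7) = 1*2 = 2 and sum (mult * dim) = 1*2 = 2.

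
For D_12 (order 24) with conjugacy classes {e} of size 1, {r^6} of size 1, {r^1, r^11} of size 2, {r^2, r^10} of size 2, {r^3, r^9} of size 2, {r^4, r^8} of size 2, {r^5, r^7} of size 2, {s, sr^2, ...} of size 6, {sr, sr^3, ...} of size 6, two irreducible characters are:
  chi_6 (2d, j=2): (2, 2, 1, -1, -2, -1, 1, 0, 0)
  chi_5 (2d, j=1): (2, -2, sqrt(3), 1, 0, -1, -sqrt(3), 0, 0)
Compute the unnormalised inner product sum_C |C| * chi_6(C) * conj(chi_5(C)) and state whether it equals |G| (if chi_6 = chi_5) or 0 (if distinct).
Sum = 0; so <chi_6, chi_5> = 0 (distinct irreducibles are orthogonal).

Details: Compute term by term over conjugacy classes (|C| * chi_6(C) * conj(chi_5(C))):
  1*(2)*conj(2) + 1*(2)*conj(-2) + 2*(1)*conj(sqrt(3)) + 2*(-1)*conj(1) + 2*(-2)*conj(0) + 2*(-1)*conj(-1) + 2*(1)*conj(-sqrt(3)) + 6*(0)*conj(0) + 6*(0)*conj(0)
  = (4) + (-4) + (2*sqrt(3)) + (-2) + (0) + (2) + (-2*sqrt(3)) + (0) + (0)
  = 0.
Dividing by |G| = 24 gives 0/24 = 0, matching the row-orthogonality relation <chi_6, chi_5> = [chi_6 = chi_5].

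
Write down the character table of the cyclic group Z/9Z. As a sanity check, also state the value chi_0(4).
Character table of Z/9Z (irreps indexed chi_0,...,chi_8 with chi_k(m) = zeta_9^(k*m), zeta_9 = exp(2*pi*i/9)):
  irrep \ class  {0} (size 1)  {1} (size 1)    {2} (size 1)    {3} (size 1)    {4} (size 1)    {5} (size 1)    {6} (size 1)    {7} (size 1)    {8} (size 1)  
  chi_0          1             1               1               1               1               1               1               1               1             
  chi_1          1             exp(2*I*pi/9)   exp(4*I*pi/9)   exp(2*I*pi/3)   exp(8*I*pi/9)   exp(-8*I*pi/9)  exp(-2*I*pi/3)  exp(-4*I*pi/9)  exp(-2*I*pi/9)
  chi_2          1             exp(4*I*pi/9)   exp(8*I*pi/9)   exp(-2*I*pi/3)  exp(-2*I*pi/9)  exp(2*I*pi/9)   exp(2*I*pi/3)   exp(-8*I*pi/9)  exp(-4*I*pi/9)
  chi_3          1             exp(2*I*pi/3)   exp(-2*I*pi/3)  1               exp(2*I*pi/3)   exp(-2*I*pi/3)  1               exp(2*I*pi/3)   exp(-2*I*pi/3)
  chi_4          1             exp(8*I*pi/9)   exp(-2*I*pi/9)  exp(2*I*pi/3)   exp(-4*I*pi/9)  exp(4*I*pi/9)   exp(-2*I*pi/3)  exp(2*I*pi/9)   exp(-8*I*pi/9)
  chi_5          1             exp(-8*I*pi/9)  exp(2*I*pi/9)   exp(-2*I*pi/3)  exp(4*I*pi/9)   exp(-4*I*pi/9)  exp(2*I*pi/3)   exp(-2*I*pi/9)  exp(8*I*pi/9) 
  chi_6          1             exp(-2*I*pi/3)  exp(2*I*pi/3)   1               exp(-2*I*pi/3)  exp(2*I*pi/3)   1               exp(-2*I*pi/3)  exp(2*I*pi/3) 
  chi_7          1             exp(-4*I*pi/9)  exp(-8*I*pi/9)  exp(2*I*pi/3)   exp(2*I*pi/9)   exp(-2*I*pi/9)  exp(-2*I*pi/3)  exp(8*I*pi/9)   exp(4*I*pi/9) 
  chi_8          1             exp(-2*I*pi/9)  exp(-4*I*pi/9)  exp(-2*I*pi/3)  exp(-8*I*pi/9)  exp(8*I*pi/9)   exp(2*I*pi/3)   exp(4*I*pi/9)   exp(2*I*pi/9) 

Spot check: chi_0(4) = zeta_9^(0*4) = zeta_9^0 = 1.

Why: Z/9Z is abelian, so all 9 irreducible complex representations are 1-dimensional. They are given by chi_k(m) = zeta_9^(k*m) for k = 0,...,8. Row orthogonality: sum_m chi_k(m) conj(chi_l(m)) = 9 * [k = l].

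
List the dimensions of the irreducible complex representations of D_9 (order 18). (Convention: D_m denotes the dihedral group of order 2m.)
Dimensions: 1, 1, 2, 2, 2, 2

Proof sketch: There are 6 irreducibles (= number of conjugacy classes). Their dimensions d_i satisfy sum d_i^2 = |G| = 18: 1 + 1 + 4 + 4 + 4 + 4 = 18.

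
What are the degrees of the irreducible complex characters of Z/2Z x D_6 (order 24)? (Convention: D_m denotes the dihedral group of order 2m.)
Dimensions: 1, 1, 1, 1, 1, 1, 1, 1, 2, 2, 2, 2

There are 12 irreducibles (= number of conjugacy classes). Their dimensions d_i satisfy sum d_i^2 = |G| = 24: 1 + 1 + 1 + 1 + 1 + 1 + 1 + 1 + 4 + 4 + 4 + 4 = 24. (For the product with Z/2Z: each of the 2 1-dim characters of Z/2Z tensors with each irrep of D_6, giving 2 copies of each D_6-dimension.)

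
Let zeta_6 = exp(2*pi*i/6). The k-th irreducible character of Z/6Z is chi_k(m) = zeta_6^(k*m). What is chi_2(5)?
chi_2(5) = zeta_6^10 = exp(-2*I*pi/3)

Reasoning: chi_2(5) = zeta_6^(2*5) = zeta_6^10. Since zeta_6^6 = 1, this equals zeta_6^4 = exp(2*pi*i*4/6) = exp(-2*I*pi/3).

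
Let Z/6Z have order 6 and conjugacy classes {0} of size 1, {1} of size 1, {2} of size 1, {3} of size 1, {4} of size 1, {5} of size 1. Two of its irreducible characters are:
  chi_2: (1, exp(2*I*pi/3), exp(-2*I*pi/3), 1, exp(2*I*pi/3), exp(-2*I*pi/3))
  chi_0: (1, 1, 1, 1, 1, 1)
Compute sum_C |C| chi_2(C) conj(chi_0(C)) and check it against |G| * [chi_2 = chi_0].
Sum = 0; so <chi_2, chi_0> = 0 (distinct irreducibles are orthogonal).

Solution. Compute term by term over conjugacy classes (|C| * chi_2(C) * conj(chi_0(C))):
  1*(1)*conj(1) + 1*(exp(2*I*pi/3))*conj(1) + 1*(exp(-2*I*pi/3))*conj(1) + 1*(1)*conj(1) + 1*(exp(2*I*pi/3))*conj(1) + 1*(exp(-2*I*pi/3))*conj(1)
  = (1) + (exp(2*I*pi/3)) + (exp(-2*I*pi/3)) + (1) + (exp(2*I*pi/3)) + (exp(-2*I*pi/3))
  = 0.
(Exp terms are combined using exp(i*s)*conj(exp(i*t)) = exp(i*(s-t)), and sums of them are collapsed using the identity that for every m > 1 the m distinct m-th roots of unity sum to 0, e.g. 1 + exp(2*I*pi/3) + exp(-2*I*pi/3) = 0.)
Dividing by |G| = 6 gives 0/6 = 0, matching the row-orthogonality relation <chi_2, chi_0> = [chi_2 = chi_0].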